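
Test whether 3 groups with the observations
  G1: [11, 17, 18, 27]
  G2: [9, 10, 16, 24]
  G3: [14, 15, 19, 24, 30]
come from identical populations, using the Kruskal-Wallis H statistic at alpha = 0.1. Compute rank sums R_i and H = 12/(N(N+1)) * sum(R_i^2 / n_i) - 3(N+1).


Step 1: Combine all N = 13 observations and assign midranks.
sorted (value, group, rank): (9,G2,1), (10,G2,2), (11,G1,3), (14,G3,4), (15,G3,5), (16,G2,6), (17,G1,7), (18,G1,8), (19,G3,9), (24,G2,10.5), (24,G3,10.5), (27,G1,12), (30,G3,13)
Step 2: Sum ranks within each group.
R_1 = 30 (n_1 = 4)
R_2 = 19.5 (n_2 = 4)
R_3 = 41.5 (n_3 = 5)
Step 3: H = 12/(N(N+1)) * sum(R_i^2/n_i) - 3(N+1)
     = 12/(13*14) * (30^2/4 + 19.5^2/4 + 41.5^2/5) - 3*14
     = 0.065934 * 664.513 - 42
     = 1.814011.
Step 4: Ties present; correction factor C = 1 - 6/(13^3 - 13) = 0.997253. Corrected H = 1.814011 / 0.997253 = 1.819008.
Step 5: Under H0, H ~ chi^2(2); p-value = 0.402724.
Step 6: alpha = 0.1. fail to reject H0.

H = 1.8190, df = 2, p = 0.402724, fail to reject H0.


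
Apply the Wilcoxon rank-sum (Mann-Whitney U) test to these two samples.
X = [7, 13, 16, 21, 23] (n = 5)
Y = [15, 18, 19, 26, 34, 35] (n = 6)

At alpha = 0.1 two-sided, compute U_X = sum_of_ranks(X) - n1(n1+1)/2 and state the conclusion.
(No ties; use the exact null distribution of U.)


Step 1: Combine and sort all 11 observations; assign midranks.
sorted (value, group): (7,X), (13,X), (15,Y), (16,X), (18,Y), (19,Y), (21,X), (23,X), (26,Y), (34,Y), (35,Y)
ranks: 7->1, 13->2, 15->3, 16->4, 18->5, 19->6, 21->7, 23->8, 26->9, 34->10, 35->11
Step 2: Rank sum for X: R1 = 1 + 2 + 4 + 7 + 8 = 22.
Step 3: U_X = R1 - n1(n1+1)/2 = 22 - 5*6/2 = 22 - 15 = 7.
       U_Y = n1*n2 - U_X = 30 - 7 = 23.
Step 4: No ties, so the exact null distribution of U (based on enumerating the C(11,5) = 462 equally likely rank assignments) gives the two-sided p-value.
Step 5: p-value = 0.177489; compare to alpha = 0.1. fail to reject H0.

U_X = 7, p = 0.177489, fail to reject H0 at alpha = 0.1.


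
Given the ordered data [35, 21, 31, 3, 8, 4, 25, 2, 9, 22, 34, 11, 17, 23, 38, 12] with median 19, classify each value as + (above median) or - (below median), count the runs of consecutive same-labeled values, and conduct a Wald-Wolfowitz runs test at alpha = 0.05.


Step 1: Compute median = 19; label A = above, B = below.
Labels in order: AAABBBABBAABBAAB  (n_A = 8, n_B = 8)
Step 2: Count runs R = 8.
Step 3: Under H0 (random ordering), E[R] = 2*n_A*n_B/(n_A+n_B) + 1 = 2*8*8/16 + 1 = 9.0000.
        Var[R] = 2*n_A*n_B*(2*n_A*n_B - n_A - n_B) / ((n_A+n_B)^2 * (n_A+n_B-1)) = 14336/3840 = 3.7333.
        SD[R] = 1.9322.
Step 4: Continuity-corrected z = (R + 0.5 - E[R]) / SD[R] = (8 + 0.5 - 9.0000) / 1.9322 = -0.2588.
Step 5: Two-sided p-value via normal approximation = 2*(1 - Phi(|z|)) = 0.795809.
Step 6: alpha = 0.05. fail to reject H0.

R = 8, z = -0.2588, p = 0.795809, fail to reject H0.


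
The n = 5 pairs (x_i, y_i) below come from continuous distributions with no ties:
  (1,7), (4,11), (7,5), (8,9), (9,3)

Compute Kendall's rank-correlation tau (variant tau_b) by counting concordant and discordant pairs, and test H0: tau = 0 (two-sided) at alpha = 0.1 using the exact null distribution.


Step 1: Enumerate the 10 unordered pairs (i,j) with i<j and classify each by sign(x_j-x_i) * sign(y_j-y_i).
  (1,2):dx=+3,dy=+4->C; (1,3):dx=+6,dy=-2->D; (1,4):dx=+7,dy=+2->C; (1,5):dx=+8,dy=-4->D
  (2,3):dx=+3,dy=-6->D; (2,4):dx=+4,dy=-2->D; (2,5):dx=+5,dy=-8->D; (3,4):dx=+1,dy=+4->C
  (3,5):dx=+2,dy=-2->D; (4,5):dx=+1,dy=-6->D
Step 2: C = 3, D = 7, total pairs = 10.
Step 3: tau = (C - D)/(n(n-1)/2) = (3 - 7)/10 = -0.400000.
Step 4: Exact two-sided p-value (enumerate n! = 120 permutations of y under H0): p = 0.483333.
Step 5: alpha = 0.1. fail to reject H0.

tau_b = -0.4000 (C=3, D=7), p = 0.483333, fail to reject H0.


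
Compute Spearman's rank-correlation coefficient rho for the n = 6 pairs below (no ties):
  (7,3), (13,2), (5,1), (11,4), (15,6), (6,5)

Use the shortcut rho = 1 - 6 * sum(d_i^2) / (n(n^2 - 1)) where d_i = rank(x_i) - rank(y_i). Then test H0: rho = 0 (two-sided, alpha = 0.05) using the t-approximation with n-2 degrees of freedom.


Step 1: Rank x and y separately (midranks; no ties here).
rank(x): 7->3, 13->5, 5->1, 11->4, 15->6, 6->2
rank(y): 3->3, 2->2, 1->1, 4->4, 6->6, 5->5
Step 2: d_i = R_x(i) - R_y(i); compute d_i^2.
  (3-3)^2=0, (5-2)^2=9, (1-1)^2=0, (4-4)^2=0, (6-6)^2=0, (2-5)^2=9
sum(d^2) = 18.
Step 3: rho = 1 - 6*18 / (6*(6^2 - 1)) = 1 - 108/210 = 0.485714.
Step 4: Under H0, t = rho * sqrt((n-2)/(1-rho^2)) = 1.1113 ~ t(4).
Step 5: Two-sided p-value from the t-distribution with 4 df = 0.328723.
Step 6: alpha = 0.05. fail to reject H0.

rho = 0.4857, p = 0.328723, fail to reject H0 at alpha = 0.05.


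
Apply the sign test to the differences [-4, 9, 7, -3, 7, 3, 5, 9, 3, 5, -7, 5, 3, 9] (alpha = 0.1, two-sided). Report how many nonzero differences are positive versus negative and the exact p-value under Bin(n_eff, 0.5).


Step 1: Discard zero differences. Original n = 14; n_eff = number of nonzero differences = 14.
Nonzero differences (with sign): -4, +9, +7, -3, +7, +3, +5, +9, +3, +5, -7, +5, +3, +9
Step 2: Count signs: positive = 11, negative = 3.
Step 3: Under H0: P(positive) = 0.5, so the number of positives S ~ Bin(14, 0.5).
Step 4: Two-sided exact p-value = sum of Bin(14,0.5) probabilities at or below the observed probability = 0.057373.
Step 5: alpha = 0.1. reject H0.

n_eff = 14, pos = 11, neg = 3, p = 0.057373, reject H0.


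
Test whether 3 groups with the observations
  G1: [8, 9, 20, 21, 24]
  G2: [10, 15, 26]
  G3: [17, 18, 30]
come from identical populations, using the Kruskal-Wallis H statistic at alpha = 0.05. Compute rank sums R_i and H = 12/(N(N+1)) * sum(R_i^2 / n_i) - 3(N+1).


Step 1: Combine all N = 11 observations and assign midranks.
sorted (value, group, rank): (8,G1,1), (9,G1,2), (10,G2,3), (15,G2,4), (17,G3,5), (18,G3,6), (20,G1,7), (21,G1,8), (24,G1,9), (26,G2,10), (30,G3,11)
Step 2: Sum ranks within each group.
R_1 = 27 (n_1 = 5)
R_2 = 17 (n_2 = 3)
R_3 = 22 (n_3 = 3)
Step 3: H = 12/(N(N+1)) * sum(R_i^2/n_i) - 3(N+1)
     = 12/(11*12) * (27^2/5 + 17^2/3 + 22^2/3) - 3*12
     = 0.090909 * 403.467 - 36
     = 0.678788.
Step 4: No ties, so H is used without correction.
Step 5: Under H0, H ~ chi^2(2); p-value = 0.712202.
Step 6: alpha = 0.05. fail to reject H0.

H = 0.6788, df = 2, p = 0.712202, fail to reject H0.


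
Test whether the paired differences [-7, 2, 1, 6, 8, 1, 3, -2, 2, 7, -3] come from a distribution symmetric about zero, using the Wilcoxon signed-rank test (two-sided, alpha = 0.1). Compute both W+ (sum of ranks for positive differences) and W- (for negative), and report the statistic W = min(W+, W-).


Step 1: Drop any zero differences (none here) and take |d_i|.
|d| = [7, 2, 1, 6, 8, 1, 3, 2, 2, 7, 3]
Step 2: Midrank |d_i| (ties get averaged ranks).
ranks: |7|->9.5, |2|->4, |1|->1.5, |6|->8, |8|->11, |1|->1.5, |3|->6.5, |2|->4, |2|->4, |7|->9.5, |3|->6.5
Step 3: Attach original signs; sum ranks with positive sign and with negative sign.
W+ = 4 + 1.5 + 8 + 11 + 1.5 + 6.5 + 4 + 9.5 = 46
W- = 9.5 + 4 + 6.5 = 20
(Check: W+ + W- = 66 should equal n(n+1)/2 = 66.)
Step 4: Test statistic W = min(W+, W-) = 20.
Step 5: Ties in |d|, so use the tie-corrected normal approximation.
        E[W] = n(n+1)/4 = 11*12/4 = 33.
        Tie groups: |d|=1 (t=2), |d|=2 (t=3), |d|=3 (t=2), |d|=7 (t=2); sum(t^3 - t) = 42.
        Var[W] = n(n+1)(2n+1)/24 - sum(t^3-t)/48 = 3036/24 - 42/48 = 125.625.
        z = (W - E[W]) / sqrt(Var[W]) = (20 - 33) / 11.2083 = -1.1599.
        Two-sided p = 2*Phi(z) = 0.246106.
Step 6: alpha = 0.1. fail to reject H0.

W+ = 46, W- = 20, W = min = 20, p = 0.246106, fail to reject H0.


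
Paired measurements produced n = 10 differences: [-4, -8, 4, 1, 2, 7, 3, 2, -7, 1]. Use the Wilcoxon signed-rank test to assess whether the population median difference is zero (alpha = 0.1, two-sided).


Step 1: Drop any zero differences (none here) and take |d_i|.
|d| = [4, 8, 4, 1, 2, 7, 3, 2, 7, 1]
Step 2: Midrank |d_i| (ties get averaged ranks).
ranks: |4|->6.5, |8|->10, |4|->6.5, |1|->1.5, |2|->3.5, |7|->8.5, |3|->5, |2|->3.5, |7|->8.5, |1|->1.5
Step 3: Attach original signs; sum ranks with positive sign and with negative sign.
W+ = 6.5 + 1.5 + 3.5 + 8.5 + 5 + 3.5 + 1.5 = 30
W- = 6.5 + 10 + 8.5 = 25
(Check: W+ + W- = 55 should equal n(n+1)/2 = 55.)
Step 4: Test statistic W = min(W+, W-) = 25.
Step 5: Ties in |d|, so use the tie-corrected normal approximation.
        E[W] = n(n+1)/4 = 10*11/4 = 27.5.
        Tie groups: |d|=1 (t=2), |d|=2 (t=2), |d|=4 (t=2), |d|=7 (t=2); sum(t^3 - t) = 24.
        Var[W] = n(n+1)(2n+1)/24 - sum(t^3-t)/48 = 2310/24 - 24/48 = 95.75.
        z = (W - E[W]) / sqrt(Var[W]) = (25 - 27.5) / 9.7852 = -0.2555.
        Two-sided p = 2*Phi(z) = 0.798346.
Step 6: alpha = 0.1. fail to reject H0.

W+ = 30, W- = 25, W = min = 25, p = 0.798346, fail to reject H0.


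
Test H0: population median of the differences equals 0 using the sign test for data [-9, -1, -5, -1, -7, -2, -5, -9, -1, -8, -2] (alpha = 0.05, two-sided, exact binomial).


Step 1: Discard zero differences. Original n = 11; n_eff = number of nonzero differences = 11.
Nonzero differences (with sign): -9, -1, -5, -1, -7, -2, -5, -9, -1, -8, -2
Step 2: Count signs: positive = 0, negative = 11.
Step 3: Under H0: P(positive) = 0.5, so the number of positives S ~ Bin(11, 0.5).
Step 4: Two-sided exact p-value = sum of Bin(11,0.5) probabilities at or below the observed probability = 0.000977.
Step 5: alpha = 0.05. reject H0.

n_eff = 11, pos = 0, neg = 11, p = 0.000977, reject H0.


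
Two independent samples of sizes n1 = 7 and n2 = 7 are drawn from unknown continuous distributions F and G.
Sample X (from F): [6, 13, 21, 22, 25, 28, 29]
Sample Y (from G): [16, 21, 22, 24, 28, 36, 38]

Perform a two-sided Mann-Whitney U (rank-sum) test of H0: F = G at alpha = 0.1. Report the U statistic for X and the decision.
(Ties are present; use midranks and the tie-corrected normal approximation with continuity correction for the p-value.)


Step 1: Combine and sort all 14 observations; assign midranks.
sorted (value, group): (6,X), (13,X), (16,Y), (21,X), (21,Y), (22,X), (22,Y), (24,Y), (25,X), (28,X), (28,Y), (29,X), (36,Y), (38,Y)
ranks: 6->1, 13->2, 16->3, 21->4.5, 21->4.5, 22->6.5, 22->6.5, 24->8, 25->9, 28->10.5, 28->10.5, 29->12, 36->13, 38->14
Step 2: Rank sum for X: R1 = 1 + 2 + 4.5 + 6.5 + 9 + 10.5 + 12 = 45.5.
Step 3: U_X = R1 - n1(n1+1)/2 = 45.5 - 7*8/2 = 45.5 - 28 = 17.5.
       U_Y = n1*n2 - U_X = 49 - 17.5 = 31.5.
Step 4: Ties are present, so use the tie-corrected normal approximation (with continuity correction) for the p-value.
Step 5: p-value = 0.404681; compare to alpha = 0.1. fail to reject H0.

U_X = 17.5, p = 0.404681, fail to reject H0 at alpha = 0.1.


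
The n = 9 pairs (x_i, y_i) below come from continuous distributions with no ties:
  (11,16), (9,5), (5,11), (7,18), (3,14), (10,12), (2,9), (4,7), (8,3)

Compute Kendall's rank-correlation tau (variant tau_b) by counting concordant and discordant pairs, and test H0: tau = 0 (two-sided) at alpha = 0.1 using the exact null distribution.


Step 1: Enumerate the 36 unordered pairs (i,j) with i<j and classify each by sign(x_j-x_i) * sign(y_j-y_i).
  (1,2):dx=-2,dy=-11->C; (1,3):dx=-6,dy=-5->C; (1,4):dx=-4,dy=+2->D; (1,5):dx=-8,dy=-2->C
  (1,6):dx=-1,dy=-4->C; (1,7):dx=-9,dy=-7->C; (1,8):dx=-7,dy=-9->C; (1,9):dx=-3,dy=-13->C
  (2,3):dx=-4,dy=+6->D; (2,4):dx=-2,dy=+13->D; (2,5):dx=-6,dy=+9->D; (2,6):dx=+1,dy=+7->C
  (2,7):dx=-7,dy=+4->D; (2,8):dx=-5,dy=+2->D; (2,9):dx=-1,dy=-2->C; (3,4):dx=+2,dy=+7->C
  (3,5):dx=-2,dy=+3->D; (3,6):dx=+5,dy=+1->C; (3,7):dx=-3,dy=-2->C; (3,8):dx=-1,dy=-4->C
  (3,9):dx=+3,dy=-8->D; (4,5):dx=-4,dy=-4->C; (4,6):dx=+3,dy=-6->D; (4,7):dx=-5,dy=-9->C
  (4,8):dx=-3,dy=-11->C; (4,9):dx=+1,dy=-15->D; (5,6):dx=+7,dy=-2->D; (5,7):dx=-1,dy=-5->C
  (5,8):dx=+1,dy=-7->D; (5,9):dx=+5,dy=-11->D; (6,7):dx=-8,dy=-3->C; (6,8):dx=-6,dy=-5->C
  (6,9):dx=-2,dy=-9->C; (7,8):dx=+2,dy=-2->D; (7,9):dx=+6,dy=-6->D; (8,9):dx=+4,dy=-4->D
Step 2: C = 20, D = 16, total pairs = 36.
Step 3: tau = (C - D)/(n(n-1)/2) = (20 - 16)/36 = 0.111111.
Step 4: Exact two-sided p-value (enumerate n! = 362880 permutations of y under H0): p = 0.761414.
Step 5: alpha = 0.1. fail to reject H0.

tau_b = 0.1111 (C=20, D=16), p = 0.761414, fail to reject H0.


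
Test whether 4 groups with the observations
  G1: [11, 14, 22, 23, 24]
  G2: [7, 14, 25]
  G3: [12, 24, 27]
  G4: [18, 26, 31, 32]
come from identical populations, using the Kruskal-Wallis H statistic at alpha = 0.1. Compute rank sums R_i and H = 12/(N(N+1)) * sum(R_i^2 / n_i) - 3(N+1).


Step 1: Combine all N = 15 observations and assign midranks.
sorted (value, group, rank): (7,G2,1), (11,G1,2), (12,G3,3), (14,G1,4.5), (14,G2,4.5), (18,G4,6), (22,G1,7), (23,G1,8), (24,G1,9.5), (24,G3,9.5), (25,G2,11), (26,G4,12), (27,G3,13), (31,G4,14), (32,G4,15)
Step 2: Sum ranks within each group.
R_1 = 31 (n_1 = 5)
R_2 = 16.5 (n_2 = 3)
R_3 = 25.5 (n_3 = 3)
R_4 = 47 (n_4 = 4)
Step 3: H = 12/(N(N+1)) * sum(R_i^2/n_i) - 3(N+1)
     = 12/(15*16) * (31^2/5 + 16.5^2/3 + 25.5^2/3 + 47^2/4) - 3*16
     = 0.050000 * 1051.95 - 48
     = 4.597500.
Step 4: Ties present; correction factor C = 1 - 12/(15^3 - 15) = 0.996429. Corrected H = 4.597500 / 0.996429 = 4.613978.
Step 5: Under H0, H ~ chi^2(3); p-value = 0.202346.
Step 6: alpha = 0.1. fail to reject H0.

H = 4.6140, df = 3, p = 0.202346, fail to reject H0.


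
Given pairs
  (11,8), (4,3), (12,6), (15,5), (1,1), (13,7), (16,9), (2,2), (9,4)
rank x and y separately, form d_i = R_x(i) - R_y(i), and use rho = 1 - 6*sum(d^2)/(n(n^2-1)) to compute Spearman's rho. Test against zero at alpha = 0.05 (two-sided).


Step 1: Rank x and y separately (midranks; no ties here).
rank(x): 11->5, 4->3, 12->6, 15->8, 1->1, 13->7, 16->9, 2->2, 9->4
rank(y): 8->8, 3->3, 6->6, 5->5, 1->1, 7->7, 9->9, 2->2, 4->4
Step 2: d_i = R_x(i) - R_y(i); compute d_i^2.
  (5-8)^2=9, (3-3)^2=0, (6-6)^2=0, (8-5)^2=9, (1-1)^2=0, (7-7)^2=0, (9-9)^2=0, (2-2)^2=0, (4-4)^2=0
sum(d^2) = 18.
Step 3: rho = 1 - 6*18 / (9*(9^2 - 1)) = 1 - 108/720 = 0.850000.
Step 4: Under H0, t = rho * sqrt((n-2)/(1-rho^2)) = 4.2691 ~ t(7).
Step 5: Two-sided p-value from the t-distribution with 7 df = 0.003705.
Step 6: alpha = 0.05. reject H0.

rho = 0.8500, p = 0.003705, reject H0 at alpha = 0.05.


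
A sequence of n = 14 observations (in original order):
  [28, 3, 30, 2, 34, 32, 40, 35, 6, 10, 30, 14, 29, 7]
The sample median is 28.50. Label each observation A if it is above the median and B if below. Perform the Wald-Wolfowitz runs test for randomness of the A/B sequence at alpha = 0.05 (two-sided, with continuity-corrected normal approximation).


Step 1: Compute median = 28.50; label A = above, B = below.
Labels in order: BBABAAAABBABAB  (n_A = 7, n_B = 7)
Step 2: Count runs R = 9.
Step 3: Under H0 (random ordering), E[R] = 2*n_A*n_B/(n_A+n_B) + 1 = 2*7*7/14 + 1 = 8.0000.
        Var[R] = 2*n_A*n_B*(2*n_A*n_B - n_A - n_B) / ((n_A+n_B)^2 * (n_A+n_B-1)) = 8232/2548 = 3.2308.
        SD[R] = 1.7974.
Step 4: Continuity-corrected z = (R - 0.5 - E[R]) / SD[R] = (9 - 0.5 - 8.0000) / 1.7974 = 0.2782.
Step 5: Two-sided p-value via normal approximation = 2*(1 - Phi(|z|)) = 0.780879.
Step 6: alpha = 0.05. fail to reject H0.

R = 9, z = 0.2782, p = 0.780879, fail to reject H0.


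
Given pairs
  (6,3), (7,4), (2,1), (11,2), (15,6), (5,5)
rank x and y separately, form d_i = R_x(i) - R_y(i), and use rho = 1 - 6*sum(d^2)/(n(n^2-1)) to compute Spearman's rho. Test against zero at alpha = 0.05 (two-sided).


Step 1: Rank x and y separately (midranks; no ties here).
rank(x): 6->3, 7->4, 2->1, 11->5, 15->6, 5->2
rank(y): 3->3, 4->4, 1->1, 2->2, 6->6, 5->5
Step 2: d_i = R_x(i) - R_y(i); compute d_i^2.
  (3-3)^2=0, (4-4)^2=0, (1-1)^2=0, (5-2)^2=9, (6-6)^2=0, (2-5)^2=9
sum(d^2) = 18.
Step 3: rho = 1 - 6*18 / (6*(6^2 - 1)) = 1 - 108/210 = 0.485714.
Step 4: Under H0, t = rho * sqrt((n-2)/(1-rho^2)) = 1.1113 ~ t(4).
Step 5: Two-sided p-value from the t-distribution with 4 df = 0.328723.
Step 6: alpha = 0.05. fail to reject H0.

rho = 0.4857, p = 0.328723, fail to reject H0 at alpha = 0.05.


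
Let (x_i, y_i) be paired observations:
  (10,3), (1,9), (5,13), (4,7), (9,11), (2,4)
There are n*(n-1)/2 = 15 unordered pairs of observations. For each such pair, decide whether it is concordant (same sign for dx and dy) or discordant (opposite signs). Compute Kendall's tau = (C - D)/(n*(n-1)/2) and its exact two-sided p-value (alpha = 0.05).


Step 1: Enumerate the 15 unordered pairs (i,j) with i<j and classify each by sign(x_j-x_i) * sign(y_j-y_i).
  (1,2):dx=-9,dy=+6->D; (1,3):dx=-5,dy=+10->D; (1,4):dx=-6,dy=+4->D; (1,5):dx=-1,dy=+8->D
  (1,6):dx=-8,dy=+1->D; (2,3):dx=+4,dy=+4->C; (2,4):dx=+3,dy=-2->D; (2,5):dx=+8,dy=+2->C
  (2,6):dx=+1,dy=-5->D; (3,4):dx=-1,dy=-6->C; (3,5):dx=+4,dy=-2->D; (3,6):dx=-3,dy=-9->C
  (4,5):dx=+5,dy=+4->C; (4,6):dx=-2,dy=-3->C; (5,6):dx=-7,dy=-7->C
Step 2: C = 7, D = 8, total pairs = 15.
Step 3: tau = (C - D)/(n(n-1)/2) = (7 - 8)/15 = -0.066667.
Step 4: Exact two-sided p-value (enumerate n! = 720 permutations of y under H0): p = 1.000000.
Step 5: alpha = 0.05. fail to reject H0.

tau_b = -0.0667 (C=7, D=8), p = 1.000000, fail to reject H0.


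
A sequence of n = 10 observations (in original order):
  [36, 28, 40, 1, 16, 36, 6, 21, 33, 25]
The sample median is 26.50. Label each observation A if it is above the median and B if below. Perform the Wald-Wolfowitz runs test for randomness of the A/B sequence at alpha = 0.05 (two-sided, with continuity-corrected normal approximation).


Step 1: Compute median = 26.50; label A = above, B = below.
Labels in order: AAABBABBAB  (n_A = 5, n_B = 5)
Step 2: Count runs R = 6.
Step 3: Under H0 (random ordering), E[R] = 2*n_A*n_B/(n_A+n_B) + 1 = 2*5*5/10 + 1 = 6.0000.
        Var[R] = 2*n_A*n_B*(2*n_A*n_B - n_A - n_B) / ((n_A+n_B)^2 * (n_A+n_B-1)) = 2000/900 = 2.2222.
        SD[R] = 1.4907.
Step 4: R = E[R], so z = 0 with no continuity correction.
Step 5: Two-sided p-value via normal approximation = 2*(1 - Phi(|z|)) = 1.000000.
Step 6: alpha = 0.05. fail to reject H0.

R = 6, z = 0.0000, p = 1.000000, fail to reject H0.


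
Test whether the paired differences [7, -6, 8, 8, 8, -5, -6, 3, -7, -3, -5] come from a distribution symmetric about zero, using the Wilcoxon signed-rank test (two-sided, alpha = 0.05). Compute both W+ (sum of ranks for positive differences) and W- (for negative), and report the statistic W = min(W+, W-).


Step 1: Drop any zero differences (none here) and take |d_i|.
|d| = [7, 6, 8, 8, 8, 5, 6, 3, 7, 3, 5]
Step 2: Midrank |d_i| (ties get averaged ranks).
ranks: |7|->7.5, |6|->5.5, |8|->10, |8|->10, |8|->10, |5|->3.5, |6|->5.5, |3|->1.5, |7|->7.5, |3|->1.5, |5|->3.5
Step 3: Attach original signs; sum ranks with positive sign and with negative sign.
W+ = 7.5 + 10 + 10 + 10 + 1.5 = 39
W- = 5.5 + 3.5 + 5.5 + 7.5 + 1.5 + 3.5 = 27
(Check: W+ + W- = 66 should equal n(n+1)/2 = 66.)
Step 4: Test statistic W = min(W+, W-) = 27.
Step 5: Ties in |d|, so use the tie-corrected normal approximation.
        E[W] = n(n+1)/4 = 11*12/4 = 33.
        Tie groups: |d|=3 (t=2), |d|=5 (t=2), |d|=6 (t=2), |d|=7 (t=2), |d|=8 (t=3); sum(t^3 - t) = 48.
        Var[W] = n(n+1)(2n+1)/24 - sum(t^3-t)/48 = 3036/24 - 48/48 = 125.5.
        z = (W - E[W]) / sqrt(Var[W]) = (27 - 33) / 11.2027 = -0.5356.
        Two-sided p = 2*Phi(z) = 0.592245.
Step 6: alpha = 0.05. fail to reject H0.

W+ = 39, W- = 27, W = min = 27, p = 0.592245, fail to reject H0.


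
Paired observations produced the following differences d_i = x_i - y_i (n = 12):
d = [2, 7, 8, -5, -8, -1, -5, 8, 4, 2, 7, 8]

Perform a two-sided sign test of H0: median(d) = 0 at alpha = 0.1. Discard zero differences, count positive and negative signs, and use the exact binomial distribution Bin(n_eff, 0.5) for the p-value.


Step 1: Discard zero differences. Original n = 12; n_eff = number of nonzero differences = 12.
Nonzero differences (with sign): +2, +7, +8, -5, -8, -1, -5, +8, +4, +2, +7, +8
Step 2: Count signs: positive = 8, negative = 4.
Step 3: Under H0: P(positive) = 0.5, so the number of positives S ~ Bin(12, 0.5).
Step 4: Two-sided exact p-value = sum of Bin(12,0.5) probabilities at or below the observed probability = 0.387695.
Step 5: alpha = 0.1. fail to reject H0.

n_eff = 12, pos = 8, neg = 4, p = 0.387695, fail to reject H0.


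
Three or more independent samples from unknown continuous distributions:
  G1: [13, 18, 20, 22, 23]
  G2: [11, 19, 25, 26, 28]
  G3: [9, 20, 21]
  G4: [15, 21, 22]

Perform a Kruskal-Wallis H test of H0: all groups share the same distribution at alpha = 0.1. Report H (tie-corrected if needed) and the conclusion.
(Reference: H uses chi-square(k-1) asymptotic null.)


Step 1: Combine all N = 16 observations and assign midranks.
sorted (value, group, rank): (9,G3,1), (11,G2,2), (13,G1,3), (15,G4,4), (18,G1,5), (19,G2,6), (20,G1,7.5), (20,G3,7.5), (21,G3,9.5), (21,G4,9.5), (22,G1,11.5), (22,G4,11.5), (23,G1,13), (25,G2,14), (26,G2,15), (28,G2,16)
Step 2: Sum ranks within each group.
R_1 = 40 (n_1 = 5)
R_2 = 53 (n_2 = 5)
R_3 = 18 (n_3 = 3)
R_4 = 25 (n_4 = 3)
Step 3: H = 12/(N(N+1)) * sum(R_i^2/n_i) - 3(N+1)
     = 12/(16*17) * (40^2/5 + 53^2/5 + 18^2/3 + 25^2/3) - 3*17
     = 0.044118 * 1198.13 - 51
     = 1.858824.
Step 4: Ties present; correction factor C = 1 - 18/(16^3 - 16) = 0.995588. Corrected H = 1.858824 / 0.995588 = 1.867061.
Step 5: Under H0, H ~ chi^2(3); p-value = 0.600452.
Step 6: alpha = 0.1. fail to reject H0.

H = 1.8671, df = 3, p = 0.600452, fail to reject H0.


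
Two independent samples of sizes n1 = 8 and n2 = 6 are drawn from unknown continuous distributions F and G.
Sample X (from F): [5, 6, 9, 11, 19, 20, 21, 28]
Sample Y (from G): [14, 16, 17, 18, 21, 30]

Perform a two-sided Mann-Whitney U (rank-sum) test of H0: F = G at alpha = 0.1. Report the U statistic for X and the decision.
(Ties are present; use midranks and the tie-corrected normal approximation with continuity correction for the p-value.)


Step 1: Combine and sort all 14 observations; assign midranks.
sorted (value, group): (5,X), (6,X), (9,X), (11,X), (14,Y), (16,Y), (17,Y), (18,Y), (19,X), (20,X), (21,X), (21,Y), (28,X), (30,Y)
ranks: 5->1, 6->2, 9->3, 11->4, 14->5, 16->6, 17->7, 18->8, 19->9, 20->10, 21->11.5, 21->11.5, 28->13, 30->14
Step 2: Rank sum for X: R1 = 1 + 2 + 3 + 4 + 9 + 10 + 11.5 + 13 = 53.5.
Step 3: U_X = R1 - n1(n1+1)/2 = 53.5 - 8*9/2 = 53.5 - 36 = 17.5.
       U_Y = n1*n2 - U_X = 48 - 17.5 = 30.5.
Step 4: Ties are present, so use the tie-corrected normal approximation (with continuity correction) for the p-value.
Step 5: p-value = 0.438074; compare to alpha = 0.1. fail to reject H0.

U_X = 17.5, p = 0.438074, fail to reject H0 at alpha = 0.1.


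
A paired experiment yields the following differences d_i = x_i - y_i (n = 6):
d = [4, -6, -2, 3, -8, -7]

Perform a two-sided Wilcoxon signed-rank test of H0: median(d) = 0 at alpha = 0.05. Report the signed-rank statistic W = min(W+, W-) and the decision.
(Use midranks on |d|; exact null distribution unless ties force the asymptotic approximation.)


Step 1: Drop any zero differences (none here) and take |d_i|.
|d| = [4, 6, 2, 3, 8, 7]
Step 2: Midrank |d_i| (ties get averaged ranks).
ranks: |4|->3, |6|->4, |2|->1, |3|->2, |8|->6, |7|->5
Step 3: Attach original signs; sum ranks with positive sign and with negative sign.
W+ = 3 + 2 = 5
W- = 4 + 1 + 6 + 5 = 16
(Check: W+ + W- = 21 should equal n(n+1)/2 = 21.)
Step 4: Test statistic W = min(W+, W-) = 5.
Step 5: No ties, so the exact null distribution over the 2^6 = 64 sign assignments gives the two-sided p-value = 0.312500.
Step 6: alpha = 0.05. fail to reject H0.

W+ = 5, W- = 16, W = min = 5, p = 0.312500, fail to reject H0.


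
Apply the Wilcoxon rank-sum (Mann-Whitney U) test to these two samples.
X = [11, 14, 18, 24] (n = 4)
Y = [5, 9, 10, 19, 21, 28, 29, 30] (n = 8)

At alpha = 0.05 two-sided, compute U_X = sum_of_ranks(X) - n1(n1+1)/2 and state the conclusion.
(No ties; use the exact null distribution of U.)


Step 1: Combine and sort all 12 observations; assign midranks.
sorted (value, group): (5,Y), (9,Y), (10,Y), (11,X), (14,X), (18,X), (19,Y), (21,Y), (24,X), (28,Y), (29,Y), (30,Y)
ranks: 5->1, 9->2, 10->3, 11->4, 14->5, 18->6, 19->7, 21->8, 24->9, 28->10, 29->11, 30->12
Step 2: Rank sum for X: R1 = 4 + 5 + 6 + 9 = 24.
Step 3: U_X = R1 - n1(n1+1)/2 = 24 - 4*5/2 = 24 - 10 = 14.
       U_Y = n1*n2 - U_X = 32 - 14 = 18.
Step 4: No ties, so the exact null distribution of U (based on enumerating the C(12,4) = 495 equally likely rank assignments) gives the two-sided p-value.
Step 5: p-value = 0.808081; compare to alpha = 0.05. fail to reject H0.

U_X = 14, p = 0.808081, fail to reject H0 at alpha = 0.05.


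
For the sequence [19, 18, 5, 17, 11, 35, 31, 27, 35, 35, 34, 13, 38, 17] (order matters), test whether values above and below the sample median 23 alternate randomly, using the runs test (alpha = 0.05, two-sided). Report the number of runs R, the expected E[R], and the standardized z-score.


Step 1: Compute median = 23; label A = above, B = below.
Labels in order: BBBBBAAAAAABAB  (n_A = 7, n_B = 7)
Step 2: Count runs R = 5.
Step 3: Under H0 (random ordering), E[R] = 2*n_A*n_B/(n_A+n_B) + 1 = 2*7*7/14 + 1 = 8.0000.
        Var[R] = 2*n_A*n_B*(2*n_A*n_B - n_A - n_B) / ((n_A+n_B)^2 * (n_A+n_B-1)) = 8232/2548 = 3.2308.
        SD[R] = 1.7974.
Step 4: Continuity-corrected z = (R + 0.5 - E[R]) / SD[R] = (5 + 0.5 - 8.0000) / 1.7974 = -1.3909.
Step 5: Two-sided p-value via normal approximation = 2*(1 - Phi(|z|)) = 0.164264.
Step 6: alpha = 0.05. fail to reject H0.

R = 5, z = -1.3909, p = 0.164264, fail to reject H0.


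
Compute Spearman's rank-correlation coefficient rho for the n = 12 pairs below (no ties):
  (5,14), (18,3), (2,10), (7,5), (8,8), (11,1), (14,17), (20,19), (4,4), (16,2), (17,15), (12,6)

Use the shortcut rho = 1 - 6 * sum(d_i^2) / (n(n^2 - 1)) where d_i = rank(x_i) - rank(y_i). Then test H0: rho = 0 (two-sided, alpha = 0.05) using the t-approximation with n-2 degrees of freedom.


Step 1: Rank x and y separately (midranks; no ties here).
rank(x): 5->3, 18->11, 2->1, 7->4, 8->5, 11->6, 14->8, 20->12, 4->2, 16->9, 17->10, 12->7
rank(y): 14->9, 3->3, 10->8, 5->5, 8->7, 1->1, 17->11, 19->12, 4->4, 2->2, 15->10, 6->6
Step 2: d_i = R_x(i) - R_y(i); compute d_i^2.
  (3-9)^2=36, (11-3)^2=64, (1-8)^2=49, (4-5)^2=1, (5-7)^2=4, (6-1)^2=25, (8-11)^2=9, (12-12)^2=0, (2-4)^2=4, (9-2)^2=49, (10-10)^2=0, (7-6)^2=1
sum(d^2) = 242.
Step 3: rho = 1 - 6*242 / (12*(12^2 - 1)) = 1 - 1452/1716 = 0.153846.
Step 4: Under H0, t = rho * sqrt((n-2)/(1-rho^2)) = 0.4924 ~ t(10).
Step 5: Two-sided p-value from the t-distribution with 10 df = 0.633091.
Step 6: alpha = 0.05. fail to reject H0.

rho = 0.1538, p = 0.633091, fail to reject H0 at alpha = 0.05.


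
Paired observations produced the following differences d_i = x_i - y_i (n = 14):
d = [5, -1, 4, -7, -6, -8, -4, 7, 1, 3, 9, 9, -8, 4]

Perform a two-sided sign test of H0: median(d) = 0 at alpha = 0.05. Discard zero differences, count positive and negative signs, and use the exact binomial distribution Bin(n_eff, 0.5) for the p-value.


Step 1: Discard zero differences. Original n = 14; n_eff = number of nonzero differences = 14.
Nonzero differences (with sign): +5, -1, +4, -7, -6, -8, -4, +7, +1, +3, +9, +9, -8, +4
Step 2: Count signs: positive = 8, negative = 6.
Step 3: Under H0: P(positive) = 0.5, so the number of positives S ~ Bin(14, 0.5).
Step 4: Two-sided exact p-value = sum of Bin(14,0.5) probabilities at or below the observed probability = 0.790527.
Step 5: alpha = 0.05. fail to reject H0.

n_eff = 14, pos = 8, neg = 6, p = 0.790527, fail to reject H0.


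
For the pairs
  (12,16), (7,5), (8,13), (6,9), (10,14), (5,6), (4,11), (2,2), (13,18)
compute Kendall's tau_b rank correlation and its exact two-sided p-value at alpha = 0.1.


Step 1: Enumerate the 36 unordered pairs (i,j) with i<j and classify each by sign(x_j-x_i) * sign(y_j-y_i).
  (1,2):dx=-5,dy=-11->C; (1,3):dx=-4,dy=-3->C; (1,4):dx=-6,dy=-7->C; (1,5):dx=-2,dy=-2->C
  (1,6):dx=-7,dy=-10->C; (1,7):dx=-8,dy=-5->C; (1,8):dx=-10,dy=-14->C; (1,9):dx=+1,dy=+2->C
  (2,3):dx=+1,dy=+8->C; (2,4):dx=-1,dy=+4->D; (2,5):dx=+3,dy=+9->C; (2,6):dx=-2,dy=+1->D
  (2,7):dx=-3,dy=+6->D; (2,8):dx=-5,dy=-3->C; (2,9):dx=+6,dy=+13->C; (3,4):dx=-2,dy=-4->C
  (3,5):dx=+2,dy=+1->C; (3,6):dx=-3,dy=-7->C; (3,7):dx=-4,dy=-2->C; (3,8):dx=-6,dy=-11->C
  (3,9):dx=+5,dy=+5->C; (4,5):dx=+4,dy=+5->C; (4,6):dx=-1,dy=-3->C; (4,7):dx=-2,dy=+2->D
  (4,8):dx=-4,dy=-7->C; (4,9):dx=+7,dy=+9->C; (5,6):dx=-5,dy=-8->C; (5,7):dx=-6,dy=-3->C
  (5,8):dx=-8,dy=-12->C; (5,9):dx=+3,dy=+4->C; (6,7):dx=-1,dy=+5->D; (6,8):dx=-3,dy=-4->C
  (6,9):dx=+8,dy=+12->C; (7,8):dx=-2,dy=-9->C; (7,9):dx=+9,dy=+7->C; (8,9):dx=+11,dy=+16->C
Step 2: C = 31, D = 5, total pairs = 36.
Step 3: tau = (C - D)/(n(n-1)/2) = (31 - 5)/36 = 0.722222.
Step 4: Exact two-sided p-value (enumerate n! = 362880 permutations of y under H0): p = 0.005886.
Step 5: alpha = 0.1. reject H0.

tau_b = 0.7222 (C=31, D=5), p = 0.005886, reject H0.


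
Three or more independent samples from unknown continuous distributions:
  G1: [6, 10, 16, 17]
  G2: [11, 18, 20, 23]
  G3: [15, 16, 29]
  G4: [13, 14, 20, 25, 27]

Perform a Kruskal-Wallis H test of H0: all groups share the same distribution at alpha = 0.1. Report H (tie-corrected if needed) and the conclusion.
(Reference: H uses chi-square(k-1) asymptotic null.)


Step 1: Combine all N = 16 observations and assign midranks.
sorted (value, group, rank): (6,G1,1), (10,G1,2), (11,G2,3), (13,G4,4), (14,G4,5), (15,G3,6), (16,G1,7.5), (16,G3,7.5), (17,G1,9), (18,G2,10), (20,G2,11.5), (20,G4,11.5), (23,G2,13), (25,G4,14), (27,G4,15), (29,G3,16)
Step 2: Sum ranks within each group.
R_1 = 19.5 (n_1 = 4)
R_2 = 37.5 (n_2 = 4)
R_3 = 29.5 (n_3 = 3)
R_4 = 49.5 (n_4 = 5)
Step 3: H = 12/(N(N+1)) * sum(R_i^2/n_i) - 3(N+1)
     = 12/(16*17) * (19.5^2/4 + 37.5^2/4 + 29.5^2/3 + 49.5^2/5) - 3*17
     = 0.044118 * 1226.76 - 51
     = 3.121691.
Step 4: Ties present; correction factor C = 1 - 12/(16^3 - 16) = 0.997059. Corrected H = 3.121691 / 0.997059 = 3.130900.
Step 5: Under H0, H ~ chi^2(3); p-value = 0.371880.
Step 6: alpha = 0.1. fail to reject H0.

H = 3.1309, df = 3, p = 0.371880, fail to reject H0.


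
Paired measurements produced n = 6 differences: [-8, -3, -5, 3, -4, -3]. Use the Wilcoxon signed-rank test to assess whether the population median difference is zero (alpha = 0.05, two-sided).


Step 1: Drop any zero differences (none here) and take |d_i|.
|d| = [8, 3, 5, 3, 4, 3]
Step 2: Midrank |d_i| (ties get averaged ranks).
ranks: |8|->6, |3|->2, |5|->5, |3|->2, |4|->4, |3|->2
Step 3: Attach original signs; sum ranks with positive sign and with negative sign.
W+ = 2 = 2
W- = 6 + 2 + 5 + 4 + 2 = 19
(Check: W+ + W- = 21 should equal n(n+1)/2 = 21.)
Step 4: Test statistic W = min(W+, W-) = 2.
Step 5: Ties in |d|, so use the tie-corrected normal approximation.
        E[W] = n(n+1)/4 = 6*7/4 = 10.5.
        Tie groups: |d|=3 (t=3); sum(t^3 - t) = 24.
        Var[W] = n(n+1)(2n+1)/24 - sum(t^3-t)/48 = 546/24 - 24/48 = 22.25.
        z = (W - E[W]) / sqrt(Var[W]) = (2 - 10.5) / 4.7170 = -1.8020.
        Two-sided p = 2*Phi(z) = 0.071546.
Step 6: alpha = 0.05. fail to reject H0.

W+ = 2, W- = 19, W = min = 2, p = 0.071546, fail to reject H0.


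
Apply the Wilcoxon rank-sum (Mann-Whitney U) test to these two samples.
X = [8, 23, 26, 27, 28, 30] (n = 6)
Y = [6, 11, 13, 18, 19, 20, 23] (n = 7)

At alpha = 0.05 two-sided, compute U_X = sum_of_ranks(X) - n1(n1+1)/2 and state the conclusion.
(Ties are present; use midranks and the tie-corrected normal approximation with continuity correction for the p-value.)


Step 1: Combine and sort all 13 observations; assign midranks.
sorted (value, group): (6,Y), (8,X), (11,Y), (13,Y), (18,Y), (19,Y), (20,Y), (23,X), (23,Y), (26,X), (27,X), (28,X), (30,X)
ranks: 6->1, 8->2, 11->3, 13->4, 18->5, 19->6, 20->7, 23->8.5, 23->8.5, 26->10, 27->11, 28->12, 30->13
Step 2: Rank sum for X: R1 = 2 + 8.5 + 10 + 11 + 12 + 13 = 56.5.
Step 3: U_X = R1 - n1(n1+1)/2 = 56.5 - 6*7/2 = 56.5 - 21 = 35.5.
       U_Y = n1*n2 - U_X = 42 - 35.5 = 6.5.
Step 4: Ties are present, so use the tie-corrected normal approximation (with continuity correction) for the p-value.
Step 5: p-value = 0.045204; compare to alpha = 0.05. reject H0.

U_X = 35.5, p = 0.045204, reject H0 at alpha = 0.05.


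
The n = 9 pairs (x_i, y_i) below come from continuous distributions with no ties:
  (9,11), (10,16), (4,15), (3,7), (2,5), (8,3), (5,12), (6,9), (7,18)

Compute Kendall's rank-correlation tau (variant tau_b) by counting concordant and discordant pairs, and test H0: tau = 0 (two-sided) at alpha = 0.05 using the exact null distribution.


Step 1: Enumerate the 36 unordered pairs (i,j) with i<j and classify each by sign(x_j-x_i) * sign(y_j-y_i).
  (1,2):dx=+1,dy=+5->C; (1,3):dx=-5,dy=+4->D; (1,4):dx=-6,dy=-4->C; (1,5):dx=-7,dy=-6->C
  (1,6):dx=-1,dy=-8->C; (1,7):dx=-4,dy=+1->D; (1,8):dx=-3,dy=-2->C; (1,9):dx=-2,dy=+7->D
  (2,3):dx=-6,dy=-1->C; (2,4):dx=-7,dy=-9->C; (2,5):dx=-8,dy=-11->C; (2,6):dx=-2,dy=-13->C
  (2,7):dx=-5,dy=-4->C; (2,8):dx=-4,dy=-7->C; (2,9):dx=-3,dy=+2->D; (3,4):dx=-1,dy=-8->C
  (3,5):dx=-2,dy=-10->C; (3,6):dx=+4,dy=-12->D; (3,7):dx=+1,dy=-3->D; (3,8):dx=+2,dy=-6->D
  (3,9):dx=+3,dy=+3->C; (4,5):dx=-1,dy=-2->C; (4,6):dx=+5,dy=-4->D; (4,7):dx=+2,dy=+5->C
  (4,8):dx=+3,dy=+2->C; (4,9):dx=+4,dy=+11->C; (5,6):dx=+6,dy=-2->D; (5,7):dx=+3,dy=+7->C
  (5,8):dx=+4,dy=+4->C; (5,9):dx=+5,dy=+13->C; (6,7):dx=-3,dy=+9->D; (6,8):dx=-2,dy=+6->D
  (6,9):dx=-1,dy=+15->D; (7,8):dx=+1,dy=-3->D; (7,9):dx=+2,dy=+6->C; (8,9):dx=+1,dy=+9->C
Step 2: C = 23, D = 13, total pairs = 36.
Step 3: tau = (C - D)/(n(n-1)/2) = (23 - 13)/36 = 0.277778.
Step 4: Exact two-sided p-value (enumerate n! = 362880 permutations of y under H0): p = 0.358488.
Step 5: alpha = 0.05. fail to reject H0.

tau_b = 0.2778 (C=23, D=13), p = 0.358488, fail to reject H0.


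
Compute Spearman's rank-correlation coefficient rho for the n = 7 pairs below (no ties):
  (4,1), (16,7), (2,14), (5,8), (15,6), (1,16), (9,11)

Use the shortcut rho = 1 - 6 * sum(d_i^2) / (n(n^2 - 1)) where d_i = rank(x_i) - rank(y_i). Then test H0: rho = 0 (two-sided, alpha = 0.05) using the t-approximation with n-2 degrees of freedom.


Step 1: Rank x and y separately (midranks; no ties here).
rank(x): 4->3, 16->7, 2->2, 5->4, 15->6, 1->1, 9->5
rank(y): 1->1, 7->3, 14->6, 8->4, 6->2, 16->7, 11->5
Step 2: d_i = R_x(i) - R_y(i); compute d_i^2.
  (3-1)^2=4, (7-3)^2=16, (2-6)^2=16, (4-4)^2=0, (6-2)^2=16, (1-7)^2=36, (5-5)^2=0
sum(d^2) = 88.
Step 3: rho = 1 - 6*88 / (7*(7^2 - 1)) = 1 - 528/336 = -0.571429.
Step 4: Under H0, t = rho * sqrt((n-2)/(1-rho^2)) = -1.5570 ~ t(5).
Step 5: Two-sided p-value from the t-distribution with 5 df = 0.180202.
Step 6: alpha = 0.05. fail to reject H0.

rho = -0.5714, p = 0.180202, fail to reject H0 at alpha = 0.05.


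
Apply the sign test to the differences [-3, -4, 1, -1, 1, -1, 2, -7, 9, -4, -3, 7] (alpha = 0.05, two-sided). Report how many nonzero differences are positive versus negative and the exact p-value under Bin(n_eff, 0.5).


Step 1: Discard zero differences. Original n = 12; n_eff = number of nonzero differences = 12.
Nonzero differences (with sign): -3, -4, +1, -1, +1, -1, +2, -7, +9, -4, -3, +7
Step 2: Count signs: positive = 5, negative = 7.
Step 3: Under H0: P(positive) = 0.5, so the number of positives S ~ Bin(12, 0.5).
Step 4: Two-sided exact p-value = sum of Bin(12,0.5) probabilities at or below the observed probability = 0.774414.
Step 5: alpha = 0.05. fail to reject H0.

n_eff = 12, pos = 5, neg = 7, p = 0.774414, fail to reject H0.


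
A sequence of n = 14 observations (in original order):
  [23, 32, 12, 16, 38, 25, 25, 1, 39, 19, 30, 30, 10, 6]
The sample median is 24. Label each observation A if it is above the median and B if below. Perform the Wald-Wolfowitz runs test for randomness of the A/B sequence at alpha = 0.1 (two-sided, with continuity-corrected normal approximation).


Step 1: Compute median = 24; label A = above, B = below.
Labels in order: BABBAAABABAABB  (n_A = 7, n_B = 7)
Step 2: Count runs R = 9.
Step 3: Under H0 (random ordering), E[R] = 2*n_A*n_B/(n_A+n_B) + 1 = 2*7*7/14 + 1 = 8.0000.
        Var[R] = 2*n_A*n_B*(2*n_A*n_B - n_A - n_B) / ((n_A+n_B)^2 * (n_A+n_B-1)) = 8232/2548 = 3.2308.
        SD[R] = 1.7974.
Step 4: Continuity-corrected z = (R - 0.5 - E[R]) / SD[R] = (9 - 0.5 - 8.0000) / 1.7974 = 0.2782.
Step 5: Two-sided p-value via normal approximation = 2*(1 - Phi(|z|)) = 0.780879.
Step 6: alpha = 0.1. fail to reject H0.

R = 9, z = 0.2782, p = 0.780879, fail to reject H0.


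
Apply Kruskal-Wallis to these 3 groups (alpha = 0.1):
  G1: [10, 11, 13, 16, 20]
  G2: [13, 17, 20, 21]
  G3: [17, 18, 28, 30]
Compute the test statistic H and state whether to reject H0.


Step 1: Combine all N = 13 observations and assign midranks.
sorted (value, group, rank): (10,G1,1), (11,G1,2), (13,G1,3.5), (13,G2,3.5), (16,G1,5), (17,G2,6.5), (17,G3,6.5), (18,G3,8), (20,G1,9.5), (20,G2,9.5), (21,G2,11), (28,G3,12), (30,G3,13)
Step 2: Sum ranks within each group.
R_1 = 21 (n_1 = 5)
R_2 = 30.5 (n_2 = 4)
R_3 = 39.5 (n_3 = 4)
Step 3: H = 12/(N(N+1)) * sum(R_i^2/n_i) - 3(N+1)
     = 12/(13*14) * (21^2/5 + 30.5^2/4 + 39.5^2/4) - 3*14
     = 0.065934 * 710.825 - 42
     = 4.867582.
Step 4: Ties present; correction factor C = 1 - 18/(13^3 - 13) = 0.991758. Corrected H = 4.867582 / 0.991758 = 4.908033.
Step 5: Under H0, H ~ chi^2(2); p-value = 0.085948.
Step 6: alpha = 0.1. reject H0.

H = 4.9080, df = 2, p = 0.085948, reject H0.


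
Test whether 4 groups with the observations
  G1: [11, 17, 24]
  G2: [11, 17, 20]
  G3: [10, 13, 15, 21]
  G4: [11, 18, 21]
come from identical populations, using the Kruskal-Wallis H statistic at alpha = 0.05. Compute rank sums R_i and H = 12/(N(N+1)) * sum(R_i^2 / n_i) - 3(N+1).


Step 1: Combine all N = 13 observations and assign midranks.
sorted (value, group, rank): (10,G3,1), (11,G1,3), (11,G2,3), (11,G4,3), (13,G3,5), (15,G3,6), (17,G1,7.5), (17,G2,7.5), (18,G4,9), (20,G2,10), (21,G3,11.5), (21,G4,11.5), (24,G1,13)
Step 2: Sum ranks within each group.
R_1 = 23.5 (n_1 = 3)
R_2 = 20.5 (n_2 = 3)
R_3 = 23.5 (n_3 = 4)
R_4 = 23.5 (n_4 = 3)
Step 3: H = 12/(N(N+1)) * sum(R_i^2/n_i) - 3(N+1)
     = 12/(13*14) * (23.5^2/3 + 20.5^2/3 + 23.5^2/4 + 23.5^2/3) - 3*14
     = 0.065934 * 646.312 - 42
     = 0.614011.
Step 4: Ties present; correction factor C = 1 - 36/(13^3 - 13) = 0.983516. Corrected H = 0.614011 / 0.983516 = 0.624302.
Step 5: Under H0, H ~ chi^2(3); p-value = 0.890847.
Step 6: alpha = 0.05. fail to reject H0.

H = 0.6243, df = 3, p = 0.890847, fail to reject H0.


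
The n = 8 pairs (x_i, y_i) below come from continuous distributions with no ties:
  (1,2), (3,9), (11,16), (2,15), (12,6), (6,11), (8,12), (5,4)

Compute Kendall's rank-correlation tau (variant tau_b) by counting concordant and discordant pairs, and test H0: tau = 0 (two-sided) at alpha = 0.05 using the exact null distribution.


Step 1: Enumerate the 28 unordered pairs (i,j) with i<j and classify each by sign(x_j-x_i) * sign(y_j-y_i).
  (1,2):dx=+2,dy=+7->C; (1,3):dx=+10,dy=+14->C; (1,4):dx=+1,dy=+13->C; (1,5):dx=+11,dy=+4->C
  (1,6):dx=+5,dy=+9->C; (1,7):dx=+7,dy=+10->C; (1,8):dx=+4,dy=+2->C; (2,3):dx=+8,dy=+7->C
  (2,4):dx=-1,dy=+6->D; (2,5):dx=+9,dy=-3->D; (2,6):dx=+3,dy=+2->C; (2,7):dx=+5,dy=+3->C
  (2,8):dx=+2,dy=-5->D; (3,4):dx=-9,dy=-1->C; (3,5):dx=+1,dy=-10->D; (3,6):dx=-5,dy=-5->C
  (3,7):dx=-3,dy=-4->C; (3,8):dx=-6,dy=-12->C; (4,5):dx=+10,dy=-9->D; (4,6):dx=+4,dy=-4->D
  (4,7):dx=+6,dy=-3->D; (4,8):dx=+3,dy=-11->D; (5,6):dx=-6,dy=+5->D; (5,7):dx=-4,dy=+6->D
  (5,8):dx=-7,dy=-2->C; (6,7):dx=+2,dy=+1->C; (6,8):dx=-1,dy=-7->C; (7,8):dx=-3,dy=-8->C
Step 2: C = 18, D = 10, total pairs = 28.
Step 3: tau = (C - D)/(n(n-1)/2) = (18 - 10)/28 = 0.285714.
Step 4: Exact two-sided p-value (enumerate n! = 40320 permutations of y under H0): p = 0.398760.
Step 5: alpha = 0.05. fail to reject H0.

tau_b = 0.2857 (C=18, D=10), p = 0.398760, fail to reject H0.


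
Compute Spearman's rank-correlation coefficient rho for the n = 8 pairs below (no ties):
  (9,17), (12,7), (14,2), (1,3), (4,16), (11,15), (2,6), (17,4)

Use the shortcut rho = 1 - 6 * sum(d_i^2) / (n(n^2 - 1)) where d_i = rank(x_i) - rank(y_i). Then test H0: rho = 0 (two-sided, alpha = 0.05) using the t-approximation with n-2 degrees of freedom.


Step 1: Rank x and y separately (midranks; no ties here).
rank(x): 9->4, 12->6, 14->7, 1->1, 4->3, 11->5, 2->2, 17->8
rank(y): 17->8, 7->5, 2->1, 3->2, 16->7, 15->6, 6->4, 4->3
Step 2: d_i = R_x(i) - R_y(i); compute d_i^2.
  (4-8)^2=16, (6-5)^2=1, (7-1)^2=36, (1-2)^2=1, (3-7)^2=16, (5-6)^2=1, (2-4)^2=4, (8-3)^2=25
sum(d^2) = 100.
Step 3: rho = 1 - 6*100 / (8*(8^2 - 1)) = 1 - 600/504 = -0.190476.
Step 4: Under H0, t = rho * sqrt((n-2)/(1-rho^2)) = -0.4753 ~ t(6).
Step 5: Two-sided p-value from the t-distribution with 6 df = 0.651401.
Step 6: alpha = 0.05. fail to reject H0.

rho = -0.1905, p = 0.651401, fail to reject H0 at alpha = 0.05.
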